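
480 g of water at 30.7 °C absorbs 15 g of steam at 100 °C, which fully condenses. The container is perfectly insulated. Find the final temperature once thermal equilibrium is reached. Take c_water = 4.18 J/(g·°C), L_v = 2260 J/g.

Energy conservation, ΣQ = 0:
latent heat released on condensation: 15·2260 = 33900; condensed water 100 °C→T: 62.7(T − 100); original water: 2006.4(T − 30.7)
2069.1 T = 33900 + 6270 + 61596 = 101766
T ≈ 49.18 °C (< 100 °C, so full condensation is consistent).

T_f ≈ 49.2 °C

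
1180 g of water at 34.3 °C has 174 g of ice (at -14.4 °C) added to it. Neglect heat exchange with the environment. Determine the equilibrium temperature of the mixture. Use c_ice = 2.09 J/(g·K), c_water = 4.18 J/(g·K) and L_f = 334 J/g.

T_f ≈ 18.7 °C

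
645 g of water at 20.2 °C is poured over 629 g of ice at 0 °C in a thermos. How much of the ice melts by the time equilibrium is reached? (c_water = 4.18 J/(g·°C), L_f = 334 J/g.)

m_melted ≈ 163 g

Cooling the water to 0 °C releases 645×4.18×20.2 = 54461 J.
Melting all 629 g of ice would need 629×334 = 210086 J.
That's not enough to melt it all — equilibrium is at 0 °C with ice remaining.
Mass melted = 54461/334 ≈ 163.1 g.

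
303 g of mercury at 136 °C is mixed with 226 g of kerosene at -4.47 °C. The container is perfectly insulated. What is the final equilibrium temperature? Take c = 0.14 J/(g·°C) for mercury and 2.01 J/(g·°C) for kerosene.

T_f ≈ 7.5 °C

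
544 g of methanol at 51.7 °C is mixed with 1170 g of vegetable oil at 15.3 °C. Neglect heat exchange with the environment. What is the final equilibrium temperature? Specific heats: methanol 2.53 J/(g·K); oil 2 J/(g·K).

T_f ≈ 28.8 °C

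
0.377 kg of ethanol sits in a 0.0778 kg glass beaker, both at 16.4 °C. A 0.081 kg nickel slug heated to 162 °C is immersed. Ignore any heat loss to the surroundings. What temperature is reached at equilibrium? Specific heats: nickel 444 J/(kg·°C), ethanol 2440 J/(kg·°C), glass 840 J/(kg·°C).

T_f ≈ 21.5 °C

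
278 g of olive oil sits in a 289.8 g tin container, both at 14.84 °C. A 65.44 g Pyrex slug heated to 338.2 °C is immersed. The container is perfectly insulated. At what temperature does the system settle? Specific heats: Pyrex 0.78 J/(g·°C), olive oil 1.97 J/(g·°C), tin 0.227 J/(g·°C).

Net heat exchanged in the isolated system is zero:
65.44×0.78×(T − 338.2) + 278×1.97×(T − 14.84) + 289.8×0.227×(T − 14.84) = 0
51.04(T − 338.2) + 547.66(T − 14.84) + 65.78(T − 14.84) = 0
664.49 T = 26366
T = 26366/664.49 ≈ 39.68 °C

T_f ≈ 39.7 °C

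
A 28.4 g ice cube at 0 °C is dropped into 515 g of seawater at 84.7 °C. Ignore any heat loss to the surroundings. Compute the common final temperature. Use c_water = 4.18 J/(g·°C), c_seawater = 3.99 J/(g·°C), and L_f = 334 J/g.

T_f ≈ 75.7 °C

Setting the total heat transfer to zero:
fusion: m_ice L_f = 28.4·334 = 9485.6
  warm the meltwater: 118.71 T
  seawater: 2054.8(T − 84.7)
2173.6 T = 174046 − 9485.6 = 164560
T ≈ 75.71 °C — above 0 °C, consistent with complete melting.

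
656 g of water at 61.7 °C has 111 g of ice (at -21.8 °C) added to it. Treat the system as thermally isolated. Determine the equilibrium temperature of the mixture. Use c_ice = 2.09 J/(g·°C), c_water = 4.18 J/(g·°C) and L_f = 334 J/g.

Conservation of energy gives ΣQ = 0:
ice -21.8→0 °C: 111×2.09×21.8 = 5057.4
  latent heat to melt: 111×334 = 37074
  warm the meltwater: 463.98 T
  water: 2742.1(T − 61.7)
3206.1 T = 169186 − 42131 = 127055
T ≈ 39.63 °C — above 0 °C, consistent with complete melting.

T_f ≈ 39.6 °C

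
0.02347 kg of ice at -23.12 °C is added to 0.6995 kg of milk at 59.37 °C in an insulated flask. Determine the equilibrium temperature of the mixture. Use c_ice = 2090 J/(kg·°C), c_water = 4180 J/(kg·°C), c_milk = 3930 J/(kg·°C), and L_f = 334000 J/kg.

T_f ≈ 54.2 °C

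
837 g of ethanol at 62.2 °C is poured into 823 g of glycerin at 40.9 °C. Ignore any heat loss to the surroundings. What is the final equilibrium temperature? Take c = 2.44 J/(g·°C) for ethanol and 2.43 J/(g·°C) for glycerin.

Heat gained plus heat lost sum to zero:
837·2.44·(T − 62.2) + 823·2.43·(T − 40.9) = 0
4042.2 T = 208825
T = 208825/4042.2 ≈ 51.66 °C

T_f ≈ 51.7 °C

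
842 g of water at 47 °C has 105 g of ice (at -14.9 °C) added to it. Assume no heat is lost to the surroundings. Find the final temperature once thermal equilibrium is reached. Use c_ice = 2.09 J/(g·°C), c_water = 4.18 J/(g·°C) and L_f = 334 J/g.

Sum of m c ΔT and latent-heat terms is zero:
warm ice to 0 °C: 105×2.09×(0 − (-14.9)) = 3269.8
  latent heat to melt: 105×334 = 35070
  warm the meltwater: 438.9 T
  water: 3519.6(T − 47)
3958.5 T = 165419 − 38340 = 127080
T ≈ 32.10 °C. Since T > 0 °C, the all-ice-melts assumption holds.

T_f ≈ 32.1 °C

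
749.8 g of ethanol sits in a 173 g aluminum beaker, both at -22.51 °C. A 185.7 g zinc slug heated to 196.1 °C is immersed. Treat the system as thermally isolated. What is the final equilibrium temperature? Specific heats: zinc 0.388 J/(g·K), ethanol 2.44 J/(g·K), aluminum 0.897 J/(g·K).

T_f ≈ -14.9 °C

Energy conservation, ΣQ = 0:
185.7·0.388·(T − 196.1) + 749.8·2.44·(T − (-22.51)) + 173·0.897·(T − (-22.51)) = 0
72.05(T − 196.1) + 1829.5(T − (-22.51)) + 155.18(T − (-22.51)) = 0
(72.05 + 1829.5 + 155.18) T = 72.05·196.1 + 1829.5·(-22.51) + 155.18·(-22.51)
T ≈ -14.85 °C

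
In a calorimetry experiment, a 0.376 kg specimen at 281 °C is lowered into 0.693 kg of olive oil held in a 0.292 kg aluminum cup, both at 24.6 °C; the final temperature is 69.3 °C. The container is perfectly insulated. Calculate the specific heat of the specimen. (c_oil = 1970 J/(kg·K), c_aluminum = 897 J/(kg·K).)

Energy conservation, ΣQ = 0:
0.376×c×(69.3 − 281) + 0.693×1970×(69.3 − 24.6) + 0.292×897×(69.3 − 24.6) = 0
-79.6 c = -72733
c = -72733/-79.6 ≈ 913.7 J/(kg·K)

c ≈ 914 J/(kg·K)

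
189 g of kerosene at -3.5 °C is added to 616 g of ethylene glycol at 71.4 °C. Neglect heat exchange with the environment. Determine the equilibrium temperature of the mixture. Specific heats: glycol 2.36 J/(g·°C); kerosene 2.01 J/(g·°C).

T_f = Σ m_i c_i T_i / Σ m_i c_i:
T_f = (1453.8×71.4 + 379.89×(-3.5)) / (1453.8 + 379.89)
    = 102469 / 1833.7 ≈ 55.88 °C

T_f ≈ 55.9 °C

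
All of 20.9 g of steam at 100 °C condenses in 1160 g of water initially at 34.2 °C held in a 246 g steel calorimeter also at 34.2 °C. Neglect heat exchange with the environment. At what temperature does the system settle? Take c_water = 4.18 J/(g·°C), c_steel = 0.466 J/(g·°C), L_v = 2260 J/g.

T_f ≈ 44.7 °C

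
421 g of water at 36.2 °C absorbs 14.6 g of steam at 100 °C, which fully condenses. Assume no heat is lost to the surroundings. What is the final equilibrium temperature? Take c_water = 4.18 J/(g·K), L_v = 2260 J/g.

Setting the total heat transfer to zero:
steam→water at 100 °C releases m L_v = 14.6·2260 = 32996; condensate cools 100→T: 14.6·4.18·(T − 100) = 61.03(T − 100); original water: 1759.8(T − 36.2)
1820.8 T = 32996 + 6102.8 + 63704 = 102803
T ≈ 56.46 °C — below 100 °C, confirming all the steam condensed.

T_f ≈ 56.5 °C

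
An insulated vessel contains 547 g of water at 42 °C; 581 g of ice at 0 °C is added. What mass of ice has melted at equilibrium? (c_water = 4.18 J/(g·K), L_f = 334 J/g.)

Cooling the water to 0 °C releases 547·4.18·42 = 96031 J.
Melting all 581 g of ice would need 581·334 = 194054 J.
Since 96031 < 194054 J, not all the ice melts; equilibrium is at 0 °C.
m_melt = 96031 / L_f = 287.5 g.

m_melted ≈ 288 g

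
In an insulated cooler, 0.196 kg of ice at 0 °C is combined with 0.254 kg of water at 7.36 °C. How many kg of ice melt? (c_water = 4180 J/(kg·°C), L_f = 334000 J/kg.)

Water can give up m c ΔT = 0.254×4180×7.36 = 7814.3 J before reaching 0 °C.
Fully melting the ice requires m_ice L_f = 0.196×334000 = 65464 J.
Since 7814.3 < 65464 J, not all the ice melts; equilibrium is at 0 °C.
m_melt = 7814.3 / L_f = 0.0234 kg.

m_melted ≈ 0.0234 kg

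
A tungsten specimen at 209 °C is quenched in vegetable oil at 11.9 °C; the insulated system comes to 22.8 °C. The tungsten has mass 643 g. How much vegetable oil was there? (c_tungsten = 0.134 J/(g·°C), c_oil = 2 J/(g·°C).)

m ≈ 736 g

Heat gained plus heat lost sum to zero:
643·0.134·(22.8 − 209) + m·2·(22.8 − 11.9) = 0
21.8 m = 16043
m = 16043/21.8 ≈ 735.9 g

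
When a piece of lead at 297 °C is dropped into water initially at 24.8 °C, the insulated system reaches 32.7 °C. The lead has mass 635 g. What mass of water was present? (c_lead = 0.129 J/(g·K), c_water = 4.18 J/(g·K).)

m ≈ 656 g

|Q_lead| = |Q_water|:
635·0.129·(297 − 32.7) = m·4.18·(32.7 − 24.8)
33.02 m = 21650  ⇒  m ≈ 655.6 g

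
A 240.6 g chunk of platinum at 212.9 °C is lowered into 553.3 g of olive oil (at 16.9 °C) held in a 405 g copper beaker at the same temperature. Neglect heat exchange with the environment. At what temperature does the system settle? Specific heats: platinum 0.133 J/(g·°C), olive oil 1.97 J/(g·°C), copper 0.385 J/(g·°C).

Heat gained plus heat lost sum to zero:
240.6*0.133*(T − 212.9) + 553.3*1.97*(T − 16.9) + 405*0.385*(T − 16.9) = 0
32(T − 212.9) + 1090(T − 16.9) + 155.93(T − 16.9) = 0
(32 + 1090 + 155.93) T = 32*212.9 + 1090*16.9 + 155.93*16.9
T = 27869 / 1277.9 = 21.8 °C

T_f ≈ 21.8 °C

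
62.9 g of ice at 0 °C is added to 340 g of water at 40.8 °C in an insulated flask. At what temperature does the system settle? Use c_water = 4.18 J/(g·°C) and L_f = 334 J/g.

Let T be the final temperature. ΣQ_i = 0:
fusion: m_ice L_f = 62.9×334 = 21009
  meltwater 0→T: 62.9×4.18×T = 262.92 T
  water cools: 340×4.18×(T − 40.8) = 1421.2(T − 40.8)
1684.1 T = 57985 − 21009 = 36976
T ≈ 21.96 °C — above 0 °C, consistent with complete melting.

T_f ≈ 22.0 °C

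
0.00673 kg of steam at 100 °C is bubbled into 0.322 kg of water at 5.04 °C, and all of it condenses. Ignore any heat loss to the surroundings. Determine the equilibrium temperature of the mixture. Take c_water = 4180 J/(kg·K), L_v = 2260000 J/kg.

Heat gained plus heat lost sum to zero:
latent heat released on condensation: 0.00673×2260000 = 15210
  condensed water 100 °C→T: 28.13(T − 100)
  water warms: 0.322×4180×(T − 5.04) = 1346(T − 5.04)
1374.1 T = 15210 + 2813.1 + 6783.6 = 24807
T ≈ 18.05 °C — below 100 °C, confirming all the steam condensed.

T_f ≈ 18.1 °C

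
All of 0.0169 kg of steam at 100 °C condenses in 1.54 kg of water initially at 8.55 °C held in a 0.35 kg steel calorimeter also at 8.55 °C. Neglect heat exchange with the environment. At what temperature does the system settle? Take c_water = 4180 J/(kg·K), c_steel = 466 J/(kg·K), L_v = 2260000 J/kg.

T_f ≈ 15.2 °C

Setting the total heat transfer to zero:
condense steam: −0.0169×2260000 = −38194
  condensate cools 100→T: 0.0169×4180×(T − 100) = 70.64(T − 100)
  water warms: 1.54×4180×(T − 8.55) = 6437.2(T − 8.55)
  steel cup: 0.35×466×(T − 8.55) = 163.1(T − 8.55)
6670.9 T = 38194 + 7064.2 + 56433 = 101691
T ≈ 15.24 °C, under the boiling point, so the assumption holds.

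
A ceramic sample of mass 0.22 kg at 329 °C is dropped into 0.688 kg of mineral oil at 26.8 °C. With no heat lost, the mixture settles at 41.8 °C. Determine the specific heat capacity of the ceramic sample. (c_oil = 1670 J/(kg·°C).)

Let T be the final temperature. ΣQ_i = 0:
0.22×c×(41.8 − 329) + 0.688×1670×(41.8 − 26.8) = 0
-63.18 c = -17234
c = -17234/-63.18 ≈ 272.8 J/(kg·°C)

c ≈ 273 J/(kg·°C)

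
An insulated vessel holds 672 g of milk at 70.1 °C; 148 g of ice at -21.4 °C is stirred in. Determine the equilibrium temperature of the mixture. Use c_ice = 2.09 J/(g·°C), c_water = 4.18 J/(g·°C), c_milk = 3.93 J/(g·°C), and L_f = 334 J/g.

Energy balance with sensible and latent terms:
ice -21.4→0 °C: 148·2.09·21.4 = 6619.4
  fusion: m_ice L_f = 148·334 = 49432
  meltwater 0→T: 148·4.18·T = 618.64 T
  milk: 2641(T − 70.1)
3259.6 T = 185131 − 56051 = 129080
T ≈ 39.60 °C (positive, so assuming full melt was valid).

T_f ≈ 39.6 °C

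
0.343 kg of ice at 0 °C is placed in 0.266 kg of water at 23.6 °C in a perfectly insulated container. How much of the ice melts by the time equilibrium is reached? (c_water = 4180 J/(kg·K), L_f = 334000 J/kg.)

Heat available from the water dropping to 0 °C: 0.266·4180·23.6 = 26240 J.
Melting all 0.343 kg of ice would need 0.343·334000 = 114562 J.
26240 J < 114562 J, so only part of the ice melts and the system sits at 0 °C.
m_melted·334000 = 26240  ⇒  m_melted ≈ 0.07856 kg.

m_melted ≈ 0.0786 kg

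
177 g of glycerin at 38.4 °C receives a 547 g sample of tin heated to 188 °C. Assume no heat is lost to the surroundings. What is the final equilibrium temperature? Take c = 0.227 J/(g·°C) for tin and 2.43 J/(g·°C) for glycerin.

T_f ≈ 71.9 °C

Heat lost by the tin equals heat gained by the glycerin:
547×0.227×(188 − T) = 177×2.43×(T − 38.4)
124.17(188 − T) = 430.11(T − 38.4)
554.28 T = 39860  ⇒  T ≈ 71.91 °C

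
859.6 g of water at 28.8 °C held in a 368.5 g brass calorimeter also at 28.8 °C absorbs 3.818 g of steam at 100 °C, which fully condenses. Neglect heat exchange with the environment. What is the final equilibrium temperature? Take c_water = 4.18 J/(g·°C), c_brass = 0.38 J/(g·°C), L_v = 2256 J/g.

Energy balance with sensible and latent terms:
steam→water at 100 °C releases m L_v = 3.818×2256 = 8613.4; condensate cools 100→T: 3.818×4.18×(T − 100) = 15.96(T − 100); original water: 3593.1(T − 28.8); brass cup: 368.5×0.38×(T − 28.8) = 140.03(T − 28.8)
3749.1 T = 8613.4 + 1595.9 + 107515 = 117724
T ≈ 31.40 °C — below 100 °C, confirming all the steam condensed.

T_f ≈ 31.4 °C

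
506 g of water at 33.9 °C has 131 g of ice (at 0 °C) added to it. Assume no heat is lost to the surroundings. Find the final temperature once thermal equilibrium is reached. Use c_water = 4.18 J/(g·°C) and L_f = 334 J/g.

Taking heat into each body as positive, Σ m c ΔT = 0:
melt ice: 131×334 = 43754; warm the meltwater: 547.58 T; water cools: 506×4.18×(T − 33.9) = 2115.1(T − 33.9)
2662.7 T = 71701 − 43754 = 27947
T ≈ 10.50 °C. Since T > 0 °C, the all-ice-melts assumption holds.

T_f ≈ 10.5 °C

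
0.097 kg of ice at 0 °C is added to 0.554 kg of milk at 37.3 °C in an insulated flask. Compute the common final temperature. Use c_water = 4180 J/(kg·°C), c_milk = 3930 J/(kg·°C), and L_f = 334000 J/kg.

T_f ≈ 18.9 °C

Sum of m c ΔT and latent-heat terms is zero:
fusion: m_ice L_f = 0.097×334000 = 32398
  warm the meltwater: 405.46 T
  milk: 2177.2(T − 37.3)
2582.7 T = 81210 − 32398 = 48812
T ≈ 18.90 °C — above 0 °C, consistent with complete melting.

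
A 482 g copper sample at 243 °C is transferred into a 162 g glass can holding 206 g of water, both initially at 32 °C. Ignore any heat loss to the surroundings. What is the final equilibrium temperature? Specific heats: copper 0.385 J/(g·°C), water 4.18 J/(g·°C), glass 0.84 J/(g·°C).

Energy conservation, ΣQ = 0:
482*0.385*(T − 243) + 206*4.18*(T − 32) + 162*0.84*(T − 32) = 0
185.57(T − 243) + 861.08(T − 32) + 136.08(T − 32) = 0
1182.7 T = 77003
T = 77003 / 1182.7 = 65.1 °C

T_f ≈ 65.1 °C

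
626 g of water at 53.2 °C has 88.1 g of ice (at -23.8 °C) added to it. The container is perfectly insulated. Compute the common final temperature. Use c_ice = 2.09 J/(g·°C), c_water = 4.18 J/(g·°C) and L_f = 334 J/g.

T_f ≈ 35.3 °C

Energy balance with sensible and latent terms:
ice -23.8→0 °C: 88.1×2.09×23.8 = 4382.3
  fusion: m_ice L_f = 88.1×334 = 29425
  meltwater 0→T: 88.1×4.18×T = 368.26 T
  water cools: 626×4.18×(T − 53.2) = 2616.7(T − 53.2)
2984.9 T = 139207 − 33808 = 105400
T ≈ 35.31 °C (positive, so assuming full melt was valid).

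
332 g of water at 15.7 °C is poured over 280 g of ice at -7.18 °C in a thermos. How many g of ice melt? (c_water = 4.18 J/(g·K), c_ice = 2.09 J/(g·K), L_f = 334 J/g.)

m_melted ≈ 52.7 g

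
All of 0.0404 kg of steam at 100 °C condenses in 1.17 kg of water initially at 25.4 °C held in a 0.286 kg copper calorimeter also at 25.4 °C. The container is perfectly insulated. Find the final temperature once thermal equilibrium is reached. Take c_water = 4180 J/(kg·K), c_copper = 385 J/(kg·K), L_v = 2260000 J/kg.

Let T be the final temperature. ΣQ_i = 0:
steam→water at 100 °C releases m L_v = 0.0404·2260000 = 91304
  condensed water 100 °C→T: 168.87(T − 100)
  original water: 4890.6(T − 25.4)
  copper cup: 0.286·385·(T − 25.4) = 110.11(T − 25.4)
5169.6 T = 91304 + 16887 + 127018 = 235209
T ≈ 45.50 °C, under the boiling point, so the assumption holds.

T_f ≈ 45.5 °C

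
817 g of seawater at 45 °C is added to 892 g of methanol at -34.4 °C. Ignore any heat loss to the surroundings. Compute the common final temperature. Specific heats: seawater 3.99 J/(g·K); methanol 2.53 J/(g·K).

Heat gained plus heat lost sum to zero:
817·3.99·(T − 45) + 892·2.53·(T − (-34.4)) = 0
3259.8(T − 45) + 2256.8(T − (-34.4)) = 0
5516.6 T = 69060
T = 69060/5516.6 ≈ 12.52 °C

T_f ≈ 12.5 °C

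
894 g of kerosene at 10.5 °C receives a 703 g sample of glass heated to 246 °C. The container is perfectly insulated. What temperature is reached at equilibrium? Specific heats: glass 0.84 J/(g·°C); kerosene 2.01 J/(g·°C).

T_f ≈ 68.7 °C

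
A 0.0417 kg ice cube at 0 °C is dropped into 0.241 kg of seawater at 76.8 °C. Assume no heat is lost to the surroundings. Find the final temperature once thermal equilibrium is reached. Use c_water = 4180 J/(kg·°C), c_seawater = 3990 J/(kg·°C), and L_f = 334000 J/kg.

T_f ≈ 52.8 °C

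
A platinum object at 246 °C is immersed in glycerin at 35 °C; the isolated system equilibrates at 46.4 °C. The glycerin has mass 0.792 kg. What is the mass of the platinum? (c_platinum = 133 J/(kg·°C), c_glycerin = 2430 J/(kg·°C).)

m ≈ 0.826 kg

|Q_platinum| = |Q_glycerin|:
m×133×(246 − 46.4) = 0.792×2430×(46.4 − 35)
26547 m = 21940  ⇒  m ≈ 0.8265 kg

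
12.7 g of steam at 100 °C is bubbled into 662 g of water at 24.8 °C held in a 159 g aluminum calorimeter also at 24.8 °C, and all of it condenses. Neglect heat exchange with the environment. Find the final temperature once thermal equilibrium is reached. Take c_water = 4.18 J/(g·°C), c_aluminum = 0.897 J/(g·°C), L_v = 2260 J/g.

T_f ≈ 35.8 °C

Heat gained plus heat lost sum to zero:
condense steam: −12.7×2260 = −28702; condensed water 100 °C→T: 53.09(T − 100); water warms: 662×4.18×(T − 24.8) = 2767.2(T − 24.8); cup: 142.62(T − 24.8)
2962.9 T = 28702 + 5308.6 + 72163 = 106173
T ≈ 35.83 °C — below 100 °C, confirming all the steam condensed.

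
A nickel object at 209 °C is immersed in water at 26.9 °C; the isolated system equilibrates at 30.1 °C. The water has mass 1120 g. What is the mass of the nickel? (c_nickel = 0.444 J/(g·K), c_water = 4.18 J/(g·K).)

m ≈ 189 g

Heat lost by the nickel = heat gained by the water:
m×0.444×(209 − 30.1) = 1120×4.18×(30.1 − 26.9)
79.43 m = 14981  ⇒  m ≈ 188.6 g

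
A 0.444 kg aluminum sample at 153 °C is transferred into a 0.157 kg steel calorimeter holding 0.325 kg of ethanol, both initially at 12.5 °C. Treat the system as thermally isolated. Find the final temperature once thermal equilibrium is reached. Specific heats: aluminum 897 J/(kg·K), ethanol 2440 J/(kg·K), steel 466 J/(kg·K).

T_f ≈ 56.8 °C

T_f = Σ m_i c_i T_i / Σ m_i c_i:
T_f = (398.27·153 + 793·12.5 + 73.16·12.5) / (398.27 + 793 + 73.16)
    = 71762 / 1264.4 ≈ 56.75 °C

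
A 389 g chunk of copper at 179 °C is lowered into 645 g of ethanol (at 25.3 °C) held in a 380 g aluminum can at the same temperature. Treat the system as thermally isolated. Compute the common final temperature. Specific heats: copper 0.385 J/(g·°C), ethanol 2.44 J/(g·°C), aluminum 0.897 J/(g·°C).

Heat gained plus heat lost sum to zero:
389*0.385*(T − 179) + 645*2.44*(T − 25.3) + 380*0.897*(T − 25.3) = 0
(149.77 + 1573.8 + 340.86) T = 149.77*179 + 1573.8*25.3 + 340.86*25.3
T ≈ 36.45 °C

T_f ≈ 36.5 °C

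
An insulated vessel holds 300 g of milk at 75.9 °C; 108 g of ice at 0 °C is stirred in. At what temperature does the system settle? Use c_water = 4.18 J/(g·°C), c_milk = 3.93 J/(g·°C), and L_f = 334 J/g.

Sum of m c ΔT and latent-heat terms is zero:
fusion: m_ice L_f = 108·334 = 36072
  meltwater 0→T: 108·4.18·T = 451.44 T
  milk: 1179(T − 75.9)
1630.4 T = 89486 − 36072 = 53414
T ≈ 32.76 °C. Since T > 0 °C, the all-ice-melts assumption holds.

T_f ≈ 32.8 °C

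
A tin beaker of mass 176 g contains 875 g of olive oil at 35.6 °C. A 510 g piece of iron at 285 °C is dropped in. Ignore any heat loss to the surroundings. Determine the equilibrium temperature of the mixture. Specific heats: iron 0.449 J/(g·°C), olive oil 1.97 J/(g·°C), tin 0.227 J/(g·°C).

Let T be the final temperature. ΣQ_i = 0:
510*0.449*(T − 285) + 875*1.97*(T − 35.6) + 176*0.227*(T − 35.6) = 0
228.99(T − 285) + 1723.8(T − 35.6) + 39.95(T − 35.6) = 0
(228.99 + 1723.8 + 39.95) T = 228.99*285 + 1723.8*35.6 + 39.95*35.6
T = 128050/1992.7 ≈ 64.26 °C

T_f ≈ 64.3 °C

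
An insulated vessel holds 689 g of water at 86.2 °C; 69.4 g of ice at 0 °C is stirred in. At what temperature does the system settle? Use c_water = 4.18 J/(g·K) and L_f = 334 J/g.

Heat gained plus heat lost sum to zero:
fusion: m_ice L_f = 69.4·334 = 23180
  warm the meltwater: 290.09 T
  water cools: 689·4.18·(T − 86.2) = 2880(T − 86.2)
3170.1 T = 248258 − 23180 = 225078
T ≈ 71.00 °C. Since T > 0 °C, the all-ice-melts assumption holds.

T_f ≈ 71.0 °C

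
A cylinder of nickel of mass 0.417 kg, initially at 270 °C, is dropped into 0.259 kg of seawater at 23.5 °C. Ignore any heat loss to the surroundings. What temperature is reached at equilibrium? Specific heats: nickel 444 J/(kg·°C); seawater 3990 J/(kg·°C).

T_f is the heat-capacity-weighted average of the initial temperatures:
T_f = (185.15×270 + 1033.4×23.5) / (185.15 + 1033.4)
    = 74275 / 1218.6 ≈ 60.95 °C

T_f ≈ 61.0 °C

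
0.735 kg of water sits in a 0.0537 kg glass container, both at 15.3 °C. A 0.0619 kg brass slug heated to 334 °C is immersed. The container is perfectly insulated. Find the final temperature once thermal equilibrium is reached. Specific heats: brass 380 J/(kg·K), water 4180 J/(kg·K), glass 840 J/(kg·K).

Heat gained plus heat lost sum to zero:
0.0619×380×(T − 334) + 0.735×4180×(T − 15.3) + 0.0537×840×(T − 15.3) = 0
23.52(T − 334) + 3072.3(T − 15.3) + 45.11(T − 15.3) = 0
(23.52 + 3072.3 + 45.11) T = 23.52×334 + 3072.3×15.3 + 45.11×15.3
T ≈ 17.69 °C

T_f ≈ 17.7 °C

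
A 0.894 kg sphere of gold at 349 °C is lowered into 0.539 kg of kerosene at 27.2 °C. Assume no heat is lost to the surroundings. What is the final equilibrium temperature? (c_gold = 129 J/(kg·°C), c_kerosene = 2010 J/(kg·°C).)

T_f ≈ 58.2 °C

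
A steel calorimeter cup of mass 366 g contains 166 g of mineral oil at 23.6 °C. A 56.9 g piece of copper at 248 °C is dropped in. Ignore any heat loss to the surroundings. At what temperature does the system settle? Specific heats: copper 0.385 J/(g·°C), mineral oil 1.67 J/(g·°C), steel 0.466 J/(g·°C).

T_f = Σ m_i c_i T_i / Σ m_i c_i:
T_f = (21.91·248 + 277.22·23.6 + 170.56·23.6) / (21.91 + 277.22 + 170.56)
    = 16000 / 469.68 ≈ 34.07 °C

T_f ≈ 34.1 °C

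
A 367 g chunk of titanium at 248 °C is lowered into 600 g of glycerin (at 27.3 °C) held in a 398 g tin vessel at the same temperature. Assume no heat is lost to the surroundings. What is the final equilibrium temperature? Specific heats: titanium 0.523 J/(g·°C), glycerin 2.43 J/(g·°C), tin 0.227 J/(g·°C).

T_f ≈ 51.6 °C

Energy conservation, ΣQ = 0:
367×0.523×(T − 248) + 600×2.43×(T − 27.3) + 398×0.227×(T − 27.3) = 0
1740.3 T = 89871
T = 89871 / 1740.3 = 51.6 °C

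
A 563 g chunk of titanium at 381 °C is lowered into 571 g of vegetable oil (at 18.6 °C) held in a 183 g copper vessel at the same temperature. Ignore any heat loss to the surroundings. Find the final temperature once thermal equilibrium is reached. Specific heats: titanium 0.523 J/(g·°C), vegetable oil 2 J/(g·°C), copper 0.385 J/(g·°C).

T_f ≈ 89.4 °C

Net heat exchanged in the isolated system is zero:
563×0.523×(T − 381) + 571×2×(T − 18.6) + 183×0.385×(T − 18.6) = 0
294.45(T − 381) + 1142(T − 18.6) + 70.45(T − 18.6) = 0
(294.45 + 1142 + 70.45) T = 294.45×381 + 1142×18.6 + 70.45×18.6
T ≈ 89.41 °C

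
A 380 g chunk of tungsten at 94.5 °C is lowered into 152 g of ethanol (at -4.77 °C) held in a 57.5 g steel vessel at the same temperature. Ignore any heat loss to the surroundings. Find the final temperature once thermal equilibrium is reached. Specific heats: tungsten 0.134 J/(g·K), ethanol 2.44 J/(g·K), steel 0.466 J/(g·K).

Conservation of energy gives ΣQ = 0:
380×0.134×(T − 94.5) + 152×2.44×(T − (-4.77)) + 57.5×0.466×(T − (-4.77)) = 0
448.6 T = 2915
T ≈ 6.50 °C

T_f ≈ 6.5 °C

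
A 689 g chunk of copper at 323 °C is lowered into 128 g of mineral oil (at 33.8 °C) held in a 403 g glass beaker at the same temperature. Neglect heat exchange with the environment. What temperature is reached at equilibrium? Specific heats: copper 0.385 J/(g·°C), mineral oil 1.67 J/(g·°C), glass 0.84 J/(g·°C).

T_f ≈ 127.6 °C

Setting the total heat transfer to zero:
689*0.385*(T − 323) + 128*1.67*(T − 33.8) + 403*0.84*(T − 33.8) = 0
(265.26 + 213.76 + 338.52) T = 265.26*323 + 213.76*33.8 + 338.52*33.8
T = 104348 / 817.54 = 128 °C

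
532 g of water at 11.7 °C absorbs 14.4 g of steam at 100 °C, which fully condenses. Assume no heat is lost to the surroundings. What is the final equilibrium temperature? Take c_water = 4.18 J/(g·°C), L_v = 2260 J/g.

T_f ≈ 28.3 °C

Energy conservation, ΣQ = 0:
condense steam: −14.4·2260 = −32544
  condensed water 100 °C→T: 60.19(T − 100)
  original water: 2223.8(T − 11.7)
2284 T = 32544 + 6019.2 + 26018 = 64581
T ≈ 28.28 °C, under the boiling point, so the assumption holds.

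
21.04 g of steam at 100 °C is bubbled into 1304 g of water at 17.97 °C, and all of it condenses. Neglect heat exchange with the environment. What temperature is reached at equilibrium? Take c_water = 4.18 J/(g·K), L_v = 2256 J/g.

T_f ≈ 27.8 °C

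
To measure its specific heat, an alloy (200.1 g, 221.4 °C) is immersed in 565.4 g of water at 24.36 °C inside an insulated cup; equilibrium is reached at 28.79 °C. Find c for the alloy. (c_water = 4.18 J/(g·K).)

c ≈ 0.272 J/(g·K)

m_s c (T_s − T_f) = m_water c_water (T_f − T_0):
200.1×c×(221.4 − 28.79) = 565.4×4.18×(28.79 − 24.36)
38541 c = 10470  ⇒  c ≈ 0.2717 J/(g·K)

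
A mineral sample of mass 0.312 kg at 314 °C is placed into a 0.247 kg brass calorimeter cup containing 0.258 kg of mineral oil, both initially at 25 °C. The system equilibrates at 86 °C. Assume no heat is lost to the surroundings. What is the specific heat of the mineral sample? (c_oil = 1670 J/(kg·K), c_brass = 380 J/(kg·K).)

c ≈ 450 J/(kg·K)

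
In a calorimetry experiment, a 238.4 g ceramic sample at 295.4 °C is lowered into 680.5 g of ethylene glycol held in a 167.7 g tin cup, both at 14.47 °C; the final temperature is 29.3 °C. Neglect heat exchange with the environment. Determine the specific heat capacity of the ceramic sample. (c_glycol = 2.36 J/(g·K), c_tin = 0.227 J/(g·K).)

c ≈ 0.384 J/(g·K)

Energy conservation, ΣQ = 0:
238.4×c×(29.3 − 295.4) + 680.5×2.36×(29.3 − 14.47) + 167.7×0.227×(29.3 − 14.47) = 0
-63438 c = -24381
c = -24381/-63438 ≈ 0.3843 J/(g·K)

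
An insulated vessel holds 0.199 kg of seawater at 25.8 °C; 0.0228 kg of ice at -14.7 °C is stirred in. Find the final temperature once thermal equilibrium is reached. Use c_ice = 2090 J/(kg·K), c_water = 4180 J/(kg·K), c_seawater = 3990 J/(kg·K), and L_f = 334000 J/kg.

T_f ≈ 13.7 °C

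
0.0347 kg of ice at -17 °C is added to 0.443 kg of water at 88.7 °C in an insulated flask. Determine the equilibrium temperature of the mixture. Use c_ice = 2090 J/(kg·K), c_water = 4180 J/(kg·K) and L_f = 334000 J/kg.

Sum of m c ΔT and latent-heat terms is zero:
warm ice to 0 °C: 0.0347×2090×(0 − (-17)) = 1232.9; latent heat to melt: 0.0347×334000 = 11590; warm the meltwater: 145.05 T; water: 1851.7(T − 88.7)
1996.8 T = 164249 − 12823 = 151427
T ≈ 75.84 °C (positive, so assuming full melt was valid).

T_f ≈ 75.8 °C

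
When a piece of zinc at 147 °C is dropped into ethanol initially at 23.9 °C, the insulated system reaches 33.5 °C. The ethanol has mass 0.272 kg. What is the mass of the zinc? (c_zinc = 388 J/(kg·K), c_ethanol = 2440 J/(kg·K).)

|Q_zinc| = |Q_ethanol|:
m·388·(147 − 33.5) = 0.272·2440·(33.5 − 23.9)
44038 m = 6371.3  ⇒  m ≈ 0.1447 kg

m ≈ 0.145 kg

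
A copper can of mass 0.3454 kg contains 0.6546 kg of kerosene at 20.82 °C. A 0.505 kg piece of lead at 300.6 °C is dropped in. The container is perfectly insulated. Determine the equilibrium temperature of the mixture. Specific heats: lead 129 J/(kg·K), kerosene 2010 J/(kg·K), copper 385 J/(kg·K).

Heat gained plus heat lost sum to zero:
0.505×129×(T − 300.6) + 0.6546×2010×(T − 20.82) + 0.3454×385×(T − 20.82) = 0
65.14(T − 300.6) + 1315.7(T − 20.82) + 132.98(T − 20.82) = 0
(65.14 + 1315.7 + 132.98) T = 65.14×300.6 + 1315.7×20.82 + 132.98×20.82
T = 49745/1513.9 ≈ 32.86 °C

T_f ≈ 32.9 °C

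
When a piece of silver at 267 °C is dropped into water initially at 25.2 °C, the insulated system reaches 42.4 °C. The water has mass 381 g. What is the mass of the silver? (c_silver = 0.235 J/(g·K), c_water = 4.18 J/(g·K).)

m ≈ 519 g

Heat gained plus heat lost sum to zero:
m·0.235·(42.4 − 267) + 381·4.18·(42.4 − 25.2) = 0
-52.78 m = -27392
m = -27392/-52.78 ≈ 519 g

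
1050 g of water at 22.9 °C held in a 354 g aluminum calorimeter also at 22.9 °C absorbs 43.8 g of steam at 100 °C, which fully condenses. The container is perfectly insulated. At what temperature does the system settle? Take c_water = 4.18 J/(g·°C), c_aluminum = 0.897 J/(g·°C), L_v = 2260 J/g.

T_f ≈ 46.0 °C

Conservation of energy gives ΣQ = 0:
latent heat released on condensation: 43.8×2260 = 98988; condensed water 100 °C→T: 183.08(T − 100); original water: 4389(T − 22.9); aluminum cup: 354×0.897×(T − 22.9) = 317.54(T − 22.9)
4889.6 T = 98988 + 18308 + 107780 = 225076
T ≈ 46.03 °C, under the boiling point, so the assumption holds.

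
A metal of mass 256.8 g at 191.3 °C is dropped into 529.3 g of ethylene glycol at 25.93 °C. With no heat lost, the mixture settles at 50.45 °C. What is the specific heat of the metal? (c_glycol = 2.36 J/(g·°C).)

c ≈ 0.847 J/(g·°C)

m_s c (T_s − T_f) = m_glycol c_glycol (T_f − T_0):
256.8×c×(191.3 − 50.45) = 529.3×2.36×(50.45 − 25.93)
36170 c = 30629  ⇒  c ≈ 0.8468 J/(g·°C)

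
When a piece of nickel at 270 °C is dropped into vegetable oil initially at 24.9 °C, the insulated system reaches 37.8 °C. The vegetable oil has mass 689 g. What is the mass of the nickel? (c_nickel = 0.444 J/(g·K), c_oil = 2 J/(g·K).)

m ≈ 172 g

Heat lost by the nickel = heat gained by the oil:
m·0.444·(270 − 37.8) = 689·2·(37.8 − 24.9)
103.1 m = 17776  ⇒  m ≈ 172.4 g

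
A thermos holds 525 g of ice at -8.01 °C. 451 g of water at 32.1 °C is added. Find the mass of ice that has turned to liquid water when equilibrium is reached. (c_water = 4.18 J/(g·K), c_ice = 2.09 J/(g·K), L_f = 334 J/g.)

Cooling the water to 0 °C releases 451·4.18·32.1 = 60514 J.
Of that, 525·2.09·8.01 = 8789 J goes to bring the ice to 0 °C, leaving 51725 J.
Melting all 525 g of ice would need 525·334 = 175350 J.
That's not enough to melt it all — equilibrium is at 0 °C with ice remaining.
Mass melted = 51725/334 ≈ 154.9 g.

m_melted ≈ 155 g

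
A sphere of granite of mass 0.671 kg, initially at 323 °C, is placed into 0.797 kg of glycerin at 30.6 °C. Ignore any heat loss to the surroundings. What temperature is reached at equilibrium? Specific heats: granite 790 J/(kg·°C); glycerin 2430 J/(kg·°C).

T_f ≈ 93.4 °C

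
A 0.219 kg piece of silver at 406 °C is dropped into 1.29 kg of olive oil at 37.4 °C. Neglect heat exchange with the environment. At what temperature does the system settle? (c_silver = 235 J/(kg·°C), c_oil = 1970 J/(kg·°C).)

T_f ≈ 44.7 °C

Conservation of energy gives ΣQ = 0:
0.219*235*(T − 406) + 1.29*1970*(T − 37.4) = 0
(51.47 + 2541.3) T = 51.47*406 + 2541.3*37.4
T ≈ 44.72 °C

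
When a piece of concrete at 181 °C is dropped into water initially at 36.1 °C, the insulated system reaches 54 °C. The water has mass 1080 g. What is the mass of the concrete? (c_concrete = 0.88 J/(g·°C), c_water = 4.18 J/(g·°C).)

Net heat exchanged in the isolated system is zero:
m·0.88·(54 − 181) + 1080·4.18·(54 − 36.1) = 0
-111.76 m = -80808
m = -80808/-111.76 ≈ 723 g

m ≈ 723 g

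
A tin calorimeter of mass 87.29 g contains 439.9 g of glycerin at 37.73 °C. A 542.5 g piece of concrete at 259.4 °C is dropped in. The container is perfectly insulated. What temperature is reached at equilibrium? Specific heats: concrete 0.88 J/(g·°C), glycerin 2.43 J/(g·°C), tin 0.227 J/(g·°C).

T_f ≈ 105.3 °C

T_f = Σ m_i c_i T_i / Σ m_i c_i:
T_f = (477.4*259.4 + 1069*37.73 + 19.81*37.73) / (477.4 + 1069 + 19.81)
    = 164917 / 1566.2 ≈ 105.30 °C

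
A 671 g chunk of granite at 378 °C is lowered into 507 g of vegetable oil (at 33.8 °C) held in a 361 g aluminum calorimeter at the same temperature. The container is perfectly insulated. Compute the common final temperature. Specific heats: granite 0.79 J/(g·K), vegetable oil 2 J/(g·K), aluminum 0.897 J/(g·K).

Let T be the final temperature. ΣQ_i = 0:
671*0.79*(T − 378) + 507*2*(T − 33.8) + 361*0.897*(T − 33.8) = 0
(530.09 + 1014 + 323.82) T = 530.09*378 + 1014*33.8 + 323.82*33.8
T = 245592/1867.9 ≈ 131.48 °C

T_f ≈ 131.5 °C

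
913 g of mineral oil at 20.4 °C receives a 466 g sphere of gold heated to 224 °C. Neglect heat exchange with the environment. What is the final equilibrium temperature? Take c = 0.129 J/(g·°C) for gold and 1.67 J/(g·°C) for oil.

T_f ≈ 28.1 °C

With ΣQ=0 the equilibrium temperature is the m·c-weighted mean:
T_f = (60.11×224 + 1524.7×20.4) / (60.11 + 1524.7)
    = 44570 / 1584.8 ≈ 28.12 °C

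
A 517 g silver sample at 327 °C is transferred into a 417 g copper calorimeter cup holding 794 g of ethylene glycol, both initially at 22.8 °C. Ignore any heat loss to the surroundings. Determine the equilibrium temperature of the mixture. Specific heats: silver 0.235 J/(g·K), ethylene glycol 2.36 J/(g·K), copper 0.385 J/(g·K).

Let T be the final temperature. ΣQ_i = 0:
517·0.235·(T − 327) + 794·2.36·(T − 22.8) + 417·0.385·(T − 22.8) = 0
2155.9 T = 86113
T ≈ 39.94 °C

T_f ≈ 39.9 °C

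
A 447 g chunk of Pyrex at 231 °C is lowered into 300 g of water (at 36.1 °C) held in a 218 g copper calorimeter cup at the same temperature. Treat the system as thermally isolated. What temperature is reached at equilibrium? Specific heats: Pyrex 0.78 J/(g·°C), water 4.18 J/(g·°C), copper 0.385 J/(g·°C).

T_f ≈ 76.4 °C

T_f = Σ m_i c_i T_i / Σ m_i c_i:
T_f = (348.66*231 + 1254*36.1 + 83.93*36.1) / (348.66 + 1254 + 83.93)
    = 128840 / 1686.6 ≈ 76.39 °C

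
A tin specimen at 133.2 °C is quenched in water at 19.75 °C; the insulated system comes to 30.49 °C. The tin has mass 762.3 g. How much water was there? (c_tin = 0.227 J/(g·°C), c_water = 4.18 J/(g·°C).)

m ≈ 396 g

|Q_tin| = |Q_water|:
762.3·0.227·(133.2 − 30.49) = m·4.18·(30.49 − 19.75)
44.89 m = 17773  ⇒  m ≈ 395.9 g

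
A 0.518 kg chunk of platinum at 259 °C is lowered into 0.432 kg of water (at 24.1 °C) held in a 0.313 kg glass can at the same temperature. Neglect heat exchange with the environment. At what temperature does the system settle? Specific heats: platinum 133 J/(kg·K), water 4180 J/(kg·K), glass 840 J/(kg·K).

Energy conservation, ΣQ = 0:
0.518·133·(T − 259) + 0.432·4180·(T − 24.1) + 0.313·840·(T − 24.1) = 0
68.89(T − 259) + 1805.8(T − 24.1) + 262.92(T − 24.1) = 0
2137.6 T = 67699
T = 67699 / 2137.6 = 31.7 °C

T_f ≈ 31.7 °C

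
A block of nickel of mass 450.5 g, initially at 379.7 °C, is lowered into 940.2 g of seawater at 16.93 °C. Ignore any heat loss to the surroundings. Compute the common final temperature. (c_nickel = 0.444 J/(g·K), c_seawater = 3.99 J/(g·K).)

Heat gained plus heat lost sum to zero:
450.5×0.444×(T − 379.7) + 940.2×3.99×(T − 16.93) = 0
200.02(T − 379.7) + 3751.4(T − 16.93) = 0
(200.02 + 3751.4) T = 200.02×379.7 + 3751.4×16.93
T = 139460 / 3951.4 = 35.3 °C

T_f ≈ 35.3 °C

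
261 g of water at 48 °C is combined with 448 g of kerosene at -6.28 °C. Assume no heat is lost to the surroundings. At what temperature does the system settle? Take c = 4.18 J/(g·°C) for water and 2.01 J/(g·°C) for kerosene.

T_f ≈ 23.5 °C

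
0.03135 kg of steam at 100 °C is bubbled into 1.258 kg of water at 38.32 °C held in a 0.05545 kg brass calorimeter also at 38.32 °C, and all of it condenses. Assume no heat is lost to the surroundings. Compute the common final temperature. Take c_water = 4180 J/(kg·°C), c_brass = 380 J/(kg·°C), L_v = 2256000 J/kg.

Energy conservation, ΣQ = 0:
latent heat released on condensation: 0.03135×2256000 = 70726
  condensed water 100 °C→T: 131.04(T − 100)
  original water: 5258.4(T − 38.32)
  cup: 21.07(T − 38.32)
5410.6 T = 70726 + 13104 + 202311 = 286141
T ≈ 52.89 °C (< 100 °C, so full condensation is consistent).

T_f ≈ 52.9 °C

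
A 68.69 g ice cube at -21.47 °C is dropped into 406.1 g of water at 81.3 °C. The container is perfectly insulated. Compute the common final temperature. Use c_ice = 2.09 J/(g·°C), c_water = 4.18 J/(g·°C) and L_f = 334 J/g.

Setting the total heat transfer to zero:
ice -21.47→0 °C: 68.69·2.09·21.47 = 3082.3
  melt ice: 68.69·334 = 22942
  warm the meltwater: 287.12 T
  water: 1697.5(T − 81.3)
1984.6 T = 138007 − 26025 = 111982
T ≈ 56.42 °C (positive, so assuming full melt was valid).

T_f ≈ 56.4 °C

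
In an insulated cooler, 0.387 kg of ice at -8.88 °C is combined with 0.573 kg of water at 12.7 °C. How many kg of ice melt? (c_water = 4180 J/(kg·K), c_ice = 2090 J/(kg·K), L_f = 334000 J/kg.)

Heat available from the water dropping to 0 °C: 0.573·4180·12.7 = 30418 J.
Of that, 0.387·2090·8.88 = 7182.4 J goes to bring the ice to 0 °C, leaving 23236 J.
To melt every bit of ice: 0.387·334000 = 129258 J.
23236 J < 129258 J, so only part of the ice melts and the system sits at 0 °C.
m_melt = 23236 / L_f = 0.06957 kg.

m_melted ≈ 0.0696 kg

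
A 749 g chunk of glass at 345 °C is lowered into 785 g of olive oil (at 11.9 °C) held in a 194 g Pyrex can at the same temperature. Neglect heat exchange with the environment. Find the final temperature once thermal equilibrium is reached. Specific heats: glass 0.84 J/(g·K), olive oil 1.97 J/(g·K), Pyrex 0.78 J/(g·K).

T_f ≈ 102.0 °C

Net heat exchanged in the isolated system is zero:
749·0.84·(T − 345) + 785·1.97·(T − 11.9) + 194·0.78·(T − 11.9) = 0
2326.9 T = 237264
T ≈ 101.96 °C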